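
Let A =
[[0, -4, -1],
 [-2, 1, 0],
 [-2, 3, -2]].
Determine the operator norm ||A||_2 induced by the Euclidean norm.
||A||_2 ≈ 5.4305 (= sqrt(largest eigenvalue of A^T A))

||A||_2 = sigma_max(A) = sqrt(lambda_max(A^T A)). Form the symmetric matrix M = A^T A =
[[8, -8, 4],
 [-8, 26, -2],
 [4, -2, 5]].
Its characteristic polynomial (trace, sum of principal 2x2 minors, determinant of M give the coefficients) is
  p(λ) = det(λ I - M) = λ^3 - 39λ^2 + 294λ - 400.
No integer candidate from the rational root theorem (±divisors of 400) is a root, so the roots are irrational. The cubic discriminant is Δ = 13145220 > 0, so there are three distinct real roots. p(1) = -144 and p(2) = 40 have opposite signs, so a root lies in (1, 2); Newton's method refines it to λ ≈ 1.7475. p(7) = 90 and p(8) = -32 have opposite signs, so a root lies in (7, 8); Newton's method refines it to λ ≈ 7.7619. p(29) = -284 and p(30) = 320 have opposite signs, so a root lies in (29, 30); Newton's method refines it to λ ≈ 29.4907. Check (Vieta): the three roots sum to 39, matching tr M = 39.
So the eigenvalues of A^T A are ≈ 1.7475, 7.7619, 29.4907 (all ≥ 0, as they must be for A^T A). The largest is λ_max ≈ 29.4907, hence ||A||_2 = sqrt(λ_max) ≈ 5.4305.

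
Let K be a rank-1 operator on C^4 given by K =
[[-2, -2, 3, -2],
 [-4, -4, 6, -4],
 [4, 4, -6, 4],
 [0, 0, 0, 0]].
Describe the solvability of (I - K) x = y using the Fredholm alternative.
(I - K) is invertible (det(I - K) = 13 ≠ 0), so for every y in C^4 the equation (I - K) x = y has a unique solution.

K has rank 1, so it is an outer product K = u v^T: every row of K is a multiple of one row vector. Reading off the entries, u = (1, 2, -2, 0) and v = (-2, -2, 3, -2) (row i of K equals u_i·v^T). A rank-one matrix u v^T satisfies K u = u (v·u) and kills the (3)-dimensional subspace v^⊥, so its characteristic polynomial is lambda^3 (lambda - v·u) with v·u = tr K = -12. Hence the eigenvalues of I - K are 1 (multiplicity 3) and 1 - (-12) = 13, so det(I - K) = 13. (Direct check: I - K =
[[3, 2, -3, 2],
 [4, 5, -6, 4],
 [-4, -4, 7, -4],
 [0, 0, 0, 1]]
has determinant 13.) The finite-dimensional Fredholm alternative says: either (I - K) is invertible, or ker(I - K) ≠ {0} and then range(I - K) = ker((I - K)^*)^⊥, with dim ker(I - K) = dim ker((I - K)^*). Since det(I - K) ≠ 0, 1 is not an eigenvalue of K and ker(I - K) = {0}, so we are in the first case: for every y there is a unique x = (I - K)^(-1) y. Explicitly, by the Sherman–Morrison formula, (I - u v^T)^(-1) = I + u v^T/(1 - v·u), i.e. (I - K)^(-1) = I + K/(13).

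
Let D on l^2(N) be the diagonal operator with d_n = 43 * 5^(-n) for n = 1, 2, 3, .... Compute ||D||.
||D|| = 43/5 (attained at n = 1)

For D diagonal, ||D|| = sup_n |d_n|. The sequence d_n = 43 * 5^(-n) is positive and strictly decreasing (ratio 5^(-1) < 1), so the supremum is d_1 = 43/5. Hence ||D|| = 43/5.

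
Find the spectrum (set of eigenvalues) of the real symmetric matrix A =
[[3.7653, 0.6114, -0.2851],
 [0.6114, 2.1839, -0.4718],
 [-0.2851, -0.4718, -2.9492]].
sigma(A) ≈ {-3, 2, 4}

A is real symmetric, so its spectrum consists of real eigenvalues. Expanding the characteristic polynomial of the displayed matrix gives
  det(λ I - A) = p(λ) = λ^3 + (-3)λ^2 + (-10)λ + (24).
Solving p(λ) = 0 yields eigenvalues ≈ -3, 2, 4. (A is shown rounded to 4 decimals, so these recover the underlying integer eigenvalues to within that precision.)
Verification: the trace of A = 3 equals the sum of eigenvalues 3, and det(A) ≈ -24.0001 matches the eigenvalue product -24.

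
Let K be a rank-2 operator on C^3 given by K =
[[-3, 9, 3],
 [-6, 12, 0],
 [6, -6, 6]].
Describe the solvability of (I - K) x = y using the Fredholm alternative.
(I - K) is invertible (det(I - K) = 40 ≠ 0), so for every y in C^3 the equation (I - K) x = y has a unique solution.

K has rank 2 and factors as K = U V^T = u1 v1^T + u2 v2^T with u1 = (1, 2, -2), v1 = (-3, 3, -3), u2 = (2, 2, 0), v2 = (0, 3, 3) (multiplying out reproduces the displayed K). The nonzero eigenvalues of U V^T coincide with those of the 2 x 2 matrix G = V^T U = [[v1·u1, v1·u2], [v2·u1, v2·u2]] = [[9, 0], [0, 6]], and by the Sylvester determinant identity det(I_3 - U V^T) = det(I_2 - V^T U) = det([[-8, 0], [0, -5]]) = (-8)(-5) - (0)(0) = 40. (Direct check: I - K =
[[4, -9, -3],
 [6, -11, 0],
 [-6, 6, -5]]
has determinant 40.) The finite-dimensional Fredholm alternative says: either (I - K) is invertible, or ker(I - K) ≠ {0} and then range(I - K) = ker((I - K)^*)^⊥, with dim ker(I - K) = dim ker((I - K)^*). Since det(I - K) ≠ 0, 1 is not an eigenvalue of K and ker(I - K) = {0}, so we are in the first case: for every y there is a unique x = (I - K)^(-1) y. (Explicitly, by the Woodbury identity, (I - U V^T)^(-1) = I + U (I_2 - G)^(-1) V^T.)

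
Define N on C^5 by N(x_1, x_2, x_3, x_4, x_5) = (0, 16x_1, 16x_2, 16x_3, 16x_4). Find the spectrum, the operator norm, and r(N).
sigma(N) = {0}; ||N|| = 16; r(N) = 0. (N is nilpotent with N^5 = 0.)

On C^5, N is a strictly lower-triangular matrix with 16 on the subdiagonal and zeros elsewhere, so its characteristic polynomial is lambda^5 and every eigenvalue is 0: sigma(N) = {0}. For the operator norm, N e_i = 16e_{i+1} for i = 1, ..., 4 and N e_5 = 0, so the singular values of N are 16 (with multiplicity 4) and 0; hence ||N|| = 16. The spectral radius r(N) = max|lambda| = 0. Note ||N|| > r(N) — characteristic of non-normal nilpotent operators. Indeed N^5 = 0.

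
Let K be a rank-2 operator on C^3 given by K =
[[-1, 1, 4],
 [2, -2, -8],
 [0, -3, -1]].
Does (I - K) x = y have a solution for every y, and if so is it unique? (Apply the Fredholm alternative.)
(I - K) is invertible (det(I - K) = -16 ≠ 0), so for every y in C^3 the equation (I - K) x = y has a unique solution.

K has rank 2 and factors as K = U V^T = u1 v1^T + u2 v2^T with u1 = (-1, 2, 1), v1 = (0, -3, -1), u2 = (-1, 2, 0), v2 = (1, 2, -3) (multiplying out reproduces the displayed K). The nonzero eigenvalues of U V^T coincide with those of the 2 x 2 matrix G = V^T U = [[v1·u1, v1·u2], [v2·u1, v2·u2]] = [[-7, -6], [0, 3]], and by the Sylvester determinant identity det(I_3 - U V^T) = det(I_2 - V^T U) = det([[8, 6], [0, -2]]) = (8)(-2) - (6)(0) = -16. (Direct check: I - K =
[[2, -1, -4],
 [-2, 3, 8],
 [0, 3, 2]]
has determinant -16.) The finite-dimensional Fredholm alternative says: either (I - K) is invertible, or ker(I - K) ≠ {0} and then range(I - K) = ker((I - K)^*)^⊥, with dim ker(I - K) = dim ker((I - K)^*). Since det(I - K) ≠ 0, 1 is not an eigenvalue of K and ker(I - K) = {0}, so we are in the first case: for every y there is a unique x = (I - K)^(-1) y. (Explicitly, by the Woodbury identity, (I - U V^T)^(-1) = I + U (I_2 - G)^(-1) V^T.)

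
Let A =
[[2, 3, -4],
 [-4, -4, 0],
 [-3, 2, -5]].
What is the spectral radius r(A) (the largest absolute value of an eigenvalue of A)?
r(A) ≈ 4.9794

The eigenvalues of A are the roots of its characteristic polynomial. With M = A (coefficients from the trace, the sum of principal 2x2 minors, and det A):
  p(λ) = det(λ I - M) = λ^3 + 7λ^2 + 2λ - 60.
No integer candidate from the rational root theorem (±divisors of 60) is a root, so the roots are irrational. The cubic discriminant is Δ = -29836 < 0, so there is one real root and a complex-conjugate pair. p(2) = -20 and p(3) = 36 have opposite signs, so a root lies in (2, 3); Newton's method refines it to λ ≈ 2.4199. Dividing out (λ - (2.4199)) leaves approximately λ^2 + 9.4199λ + 24.7948. For λ^2 + 9.4199λ + 24.7948 the discriminant is -10.4453. It is negative, so the remaining roots are the complex-conjugate pair λ ≈ -4.7099 ± 1.616i. Their product equals the constant term, so |λ|^2 ≈ 24.7948 and |λ| ≈ 4.9794.
Thus the eigenvalues (to 4 decimals) are 2.4199 (modulus 2.4199); -4.7099 ± 1.616i (modulus 4.9794). The spectral radius is the largest modulus: r(A) ≈ 4.9794. (Cross-check: r(A) ≤ ||A||_2 ≈ 7.6512; equality holds whenever A is normal, though it can also hold for some non-normal A.)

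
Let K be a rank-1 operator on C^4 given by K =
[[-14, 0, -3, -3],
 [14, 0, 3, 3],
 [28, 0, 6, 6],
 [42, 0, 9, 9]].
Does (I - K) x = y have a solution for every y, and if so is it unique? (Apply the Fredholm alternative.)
(I - K) is singular (det(I - K) = 0, i.e. 1 ∈ sigma(K)). (I - K) x = y is solvable iff y ⊥ ker((I - K)^*) = span{(-14, 0, -3, -3)}, i.e. iff -14y_1 - 3y_3 - 3y_4 = 0. When solvable, the solutions are x = y + c·(1, -1, -2, -3), c arbitrary (ker(I - K) = span{(1, -1, -2, -3)}, dimension 1).

K has rank 1, so it is an outer product K = u v^T: every row of K is a multiple of one row vector. Reading off the entries, u = (1, -1, -2, -3) and v = (-14, 0, -3, -3) (row i of K equals u_i·v^T). A rank-one matrix u v^T satisfies K u = u (v·u) and kills the (3)-dimensional subspace v^⊥, so its characteristic polynomial is lambda^3 (lambda - v·u) with v·u = tr K = 1. Hence the eigenvalues of I - K are 1 (multiplicity 3) and 1 - (1) = 0, so det(I - K) = 0. (Direct check: I - K =
[[15, 0, 3, 3],
 [-14, 1, -3, -3],
 [-28, 0, -5, -6],
 [-42, 0, -9, -8]]
has determinant 0.) So 1 is an eigenvalue of K and (I - K) is not invertible. The finite-dimensional Fredholm alternative says: either (I - K) is invertible, or ker(I - K) ≠ {0} and then range(I - K) = ker((I - K)^*)^⊥, with dim ker(I - K) = dim ker((I - K)^*). We are in the second case, so we need both kernels. Kernel of I - K: (I - K) u = u - u (v·u) = u - u = 0, so ker(I - K) = span{u} = span{(1, -1, -2, -3)} (it is exactly 1-dimensional because rank(I - K) = 3). Kernel of the adjoint: K is real, so (I - K)^* = I - K^T = I - v u^T, and (I - v u^T) v = v - v (u·v) = 0; hence ker((I - K)^*) = span{v} = span{(-14, 0, -3, -3)}. Therefore (I - K) x = y is solvable iff <y, v> = 0, i.e. iff -14y_1 - 3y_3 - 3y_4 = 0. When this holds, K y = u (v·y) = 0, so (I - K) y = y and x = y is a particular solution; the full solution set is the line x = y + c·u = y + c·(1, -1, -2, -3), c ∈ C.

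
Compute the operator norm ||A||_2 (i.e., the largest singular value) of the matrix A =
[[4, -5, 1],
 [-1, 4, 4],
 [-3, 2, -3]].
||A||_2 ≈ 8.186 (= sqrt(largest eigenvalue of A^T A))

||A||_2 = sigma_max(A) = sqrt(lambda_max(A^T A)). Form the symmetric matrix M = A^T A =
[[26, -30, 9],
 [-30, 45, 5],
 [9, 5, 26]].
Its characteristic polynomial (trace, sum of principal 2x2 minors, determinant of M give the coefficients) is
  p(λ) = det(λ I - M) = λ^3 - 97λ^2 + 2010λ - 25.
No integer candidate from the rational root theorem (±divisors of 25) is a root, so the roots are irrational. The cubic discriminant is Δ = 5527349225 > 0, so there are three distinct real roots. p(0) = -25 and p(1) = 1889 have opposite signs, so a root lies in (0, 1); Newton's method refines it to λ ≈ 0.0124. p(29) = 1077 and p(30) = -25 have opposite signs, so a root lies in (29, 30); Newton's method refines it to λ ≈ 29.9775. p(67) = -25 and p(68) = 2559 have opposite signs, so a root lies in (67, 68); Newton's method refines it to λ ≈ 67.0101. Check (Vieta): the three roots sum to 97, matching tr M = 97.
So the eigenvalues of A^T A are ≈ 0.0124, 29.9775, 67.0101 (all ≥ 0, as they must be for A^T A). The largest is λ_max ≈ 67.0101, hence ||A||_2 = sqrt(λ_max) ≈ 8.186.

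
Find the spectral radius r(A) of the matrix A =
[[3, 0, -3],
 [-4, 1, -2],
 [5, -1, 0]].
r(A) ≈ 4.0925

The eigenvalues of A are the roots of its characteristic polynomial. With M = A (coefficients from the trace, the sum of principal 2x2 minors, and det A):
  p(λ) = det(λ I - M) = λ^3 - 4λ^2 + 16λ + 3.
No integer candidate from the rational root theorem (±divisors of 3) is a root, so the roots are irrational. The cubic discriminant is Δ = -15219 < 0, so there is one real root and a complex-conjugate pair. p(-1) = -18 and p(0) = 3 have opposite signs, so a root lies in (-1, 0); Newton's method refines it to λ ≈ -0.1791. Dividing out (λ - (-0.1791)) leaves approximately λ^2 - 4.1791λ + 16.7486. For λ^2 - 4.1791λ + 16.7486 the discriminant is -49.5292. It is negative, so the remaining roots are the complex-conjugate pair λ ≈ 2.0896 ± 3.5188i. Their product equals the constant term, so |λ|^2 ≈ 16.7486 and |λ| ≈ 4.0925.
Thus the eigenvalues (to 4 decimals) are -0.1791 (modulus 0.1791); 2.0896 ± 3.5188i (modulus 4.0925). The spectral radius is the largest modulus: r(A) ≈ 4.0925. (Cross-check: r(A) ≤ ||A||_2 ≈ 7.1863; equality holds whenever A is normal, though it can also hold for some non-normal A.)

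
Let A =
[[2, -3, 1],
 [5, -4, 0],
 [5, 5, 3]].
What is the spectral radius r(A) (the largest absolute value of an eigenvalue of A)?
r(A) ≈ 4.7572

The eigenvalues of A are the roots of its characteristic polynomial. With M = A (coefficients from the trace, the sum of principal 2x2 minors, and det A):
  p(λ) = det(λ I - M) = λ^3 - λ^2 - 4λ - 66.
No integer candidate from the rational root theorem (±divisors of 66) is a root, so the roots are irrational. The cubic discriminant is Δ = -122356 < 0, so there is one real root and a complex-conjugate pair. p(4) = -34 and p(5) = 14 have opposite signs, so a root lies in (4, 5); Newton's method refines it to λ ≈ 4.7572. Dividing out (λ - (4.7572)) leaves approximately λ^2 + 3.7572λ + 13.8737. For λ^2 + 3.7572λ + 13.8737 the discriminant is -41.3784. It is negative, so the remaining roots are the complex-conjugate pair λ ≈ -1.8786 ± 3.2163i. Their product equals the constant term, so |λ|^2 ≈ 13.8737 and |λ| ≈ 3.7247.
Thus the eigenvalues (to 4 decimals) are 4.7572 (modulus 4.7572); -1.8786 ± 3.2163i (modulus 3.7247). The spectral radius is the largest modulus: r(A) ≈ 4.7572. (Cross-check: r(A) ≤ ||A||_2 ≈ 7.7989; equality holds whenever A is normal, though it can also hold for some non-normal A.)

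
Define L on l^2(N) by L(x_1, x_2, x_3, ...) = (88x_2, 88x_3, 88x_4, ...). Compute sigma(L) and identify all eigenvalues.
sigma(L) = closed disk {z in C : |z| ≤ 88}; sigma_p(L) = open disk {z in C : |z| < 88}

Note L = 88·V where V is the unit left shift (V x)_k = x_{k+1}; so sigma(L) = 88·sigma(V) and ||L|| = 88||V||. ||L x||^2 = 7744sum_{k≥2} |x_k|^2 ≤ 7744||x||^2, with equality on {x : x_1 = 0}, so ||L|| = 88. For any lambda with |lambda| < 88, set r = lambda/88 (|r| < 1); the vector x = (1, r, r^2, ...) is in l^2 and satisfies L x = 88(r, r^2, ...) = lambda x, so lambda is an eigenvalue. On the boundary |lambda| = 88 the geometric series diverges, so no l^2 eigenvector exists, but these lambda lie in the approximate point spectrum. Hence sigma(L) is the closed disk of radius 88 and sigma_p(L) is the open disk.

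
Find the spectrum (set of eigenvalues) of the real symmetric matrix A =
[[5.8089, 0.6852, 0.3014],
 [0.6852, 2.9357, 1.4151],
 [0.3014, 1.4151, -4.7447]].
sigma(A) ≈ {-5, 3, 6}

A is real symmetric, so its spectrum consists of real eigenvalues. Expanding the characteristic polynomial of the displayed matrix gives
  det(λ I - A) = p(λ) = λ^3 + (-4)λ^2 + (-27)λ + (90).
Solving p(λ) = 0 yields eigenvalues ≈ -5, 3, 6. (A is shown rounded to 4 decimals, so these recover the underlying integer eigenvalues to within that precision.)
Verification: the trace of A = 4 equals the sum of eigenvalues 4, and det(A) ≈ -89.9992 matches the eigenvalue product -90.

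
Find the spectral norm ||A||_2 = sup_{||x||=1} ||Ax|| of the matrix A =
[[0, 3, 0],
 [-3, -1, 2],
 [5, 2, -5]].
||A||_2 ≈ 8.2679 (= sqrt(largest eigenvalue of A^T A))

||A||_2 = sigma_max(A) = sqrt(lambda_max(A^T A)). Form the symmetric matrix M = A^T A =
[[34, 13, -31],
 [13, 14, -12],
 [-31, -12, 29]].
Its characteristic polynomial (trace, sum of principal 2x2 minors, determinant of M give the coefficients) is
  p(λ) = det(λ I - M) = λ^3 - 77λ^2 + 594λ - 225.
No integer candidate from the rational root theorem (±divisors of 225) is a root, so the roots are irrational. The cubic discriminant is Δ = 1026618633 > 0, so there are three distinct real roots. p(0) = -225 and p(1) = 293 have opposite signs, so a root lies in (0, 1); Newton's method refines it to λ ≈ 0.3994. p(8) = 111 and p(9) = -387 have opposite signs, so a root lies in (8, 9); Newton's method refines it to λ ≈ 8.242. p(68) = -1449 and p(69) = 2673 have opposite signs, so a root lies in (68, 69); Newton's method refines it to λ ≈ 68.3587. Check (Vieta): the three roots sum to 77, matching tr M = 77.
So the eigenvalues of A^T A are ≈ 0.3994, 8.242, 68.3587 (all ≥ 0, as they must be for A^T A). The largest is λ_max ≈ 68.3587, hence ||A||_2 = sqrt(λ_max) ≈ 8.2679.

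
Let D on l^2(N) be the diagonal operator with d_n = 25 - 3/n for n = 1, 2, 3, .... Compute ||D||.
||D|| = 25

For a diagonal operator on l^2 with entries d_n, ||D|| = sup_n |d_n|. Here d_1 = 22, d_2 = 47/2, ..., and d_n = 25 - 3/n increases monotonically toward 25. All terms lie in [22, 25), so |d_n| = d_n and the supremum is the limit 25, which is not attained by any individual d_n. Hence ||D|| = 25.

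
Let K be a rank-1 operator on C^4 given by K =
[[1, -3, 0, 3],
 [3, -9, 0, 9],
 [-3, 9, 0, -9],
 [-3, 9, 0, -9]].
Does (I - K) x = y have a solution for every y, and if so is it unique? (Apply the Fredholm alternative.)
(I - K) is invertible (det(I - K) = 18 ≠ 0), so for every y in C^4 the equation (I - K) x = y has a unique solution.

K has rank 1, so it is an outer product K = u v^T: every row of K is a multiple of one row vector. Reading off the entries, u = (1, 3, -3, -3) and v = (1, -3, 0, 3) (row i of K equals u_i·v^T). A rank-one matrix u v^T satisfies K u = u (v·u) and kills the (3)-dimensional subspace v^⊥, so its characteristic polynomial is lambda^3 (lambda - v·u) with v·u = tr K = -17. Hence the eigenvalues of I - K are 1 (multiplicity 3) and 1 - (-17) = 18, so det(I - K) = 18. (Direct check: I - K =
[[0, 3, 0, -3],
 [-3, 10, 0, -9],
 [3, -9, 1, 9],
 [3, -9, 0, 10]]
has determinant 18.) The finite-dimensional Fredholm alternative says: either (I - K) is invertible, or ker(I - K) ≠ {0} and then range(I - K) = ker((I - K)^*)^⊥, with dim ker(I - K) = dim ker((I - K)^*). Since det(I - K) ≠ 0, 1 is not an eigenvalue of K and ker(I - K) = {0}, so we are in the first case: for every y there is a unique x = (I - K)^(-1) y. Explicitly, by the Sherman–Morrison formula, (I - u v^T)^(-1) = I + u v^T/(1 - v·u), i.e. (I - K)^(-1) = I + K/(18).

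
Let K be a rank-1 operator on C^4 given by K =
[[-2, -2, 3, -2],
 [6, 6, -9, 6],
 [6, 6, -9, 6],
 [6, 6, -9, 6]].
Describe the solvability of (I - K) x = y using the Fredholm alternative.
(I - K) is singular (det(I - K) = 0, i.e. 1 ∈ sigma(K)). (I - K) x = y is solvable iff y ⊥ ker((I - K)^*) = span{(-2, -2, 3, -2)}, i.e. iff -2y_1 - 2y_2 + 3y_3 - 2y_4 = 0. When solvable, the solutions are x = y + c·(1, -3, -3, -3), c arbitrary (ker(I - K) = span{(1, -3, -3, -3)}, dimension 1).

K has rank 1, so it is an outer product K = u v^T: every row of K is a multiple of one row vector. Reading off the entries, u = (1, -3, -3, -3) and v = (-2, -2, 3, -2) (row i of K equals u_i·v^T). A rank-one matrix u v^T satisfies K u = u (v·u) and kills the (3)-dimensional subspace v^⊥, so its characteristic polynomial is lambda^3 (lambda - v·u) with v·u = tr K = 1. Hence the eigenvalues of I - K are 1 (multiplicity 3) and 1 - (1) = 0, so det(I - K) = 0. (Direct check: I - K =
[[3, 2, -3, 2],
 [-6, -5, 9, -6],
 [-6, -6, 10, -6],
 [-6, -6, 9, -5]]
has determinant 0.) So 1 is an eigenvalue of K and (I - K) is not invertible. The finite-dimensional Fredholm alternative says: either (I - K) is invertible, or ker(I - K) ≠ {0} and then range(I - K) = ker((I - K)^*)^⊥, with dim ker(I - K) = dim ker((I - K)^*). We are in the second case, so we need both kernels. Kernel of I - K: (I - K) u = u - u (v·u) = u - u = 0, so ker(I - K) = span{u} = span{(1, -3, -3, -3)} (it is exactly 1-dimensional because rank(I - K) = 3). Kernel of the adjoint: K is real, so (I - K)^* = I - K^T = I - v u^T, and (I - v u^T) v = v - v (u·v) = 0; hence ker((I - K)^*) = span{v} = span{(-2, -2, 3, -2)}. Therefore (I - K) x = y is solvable iff <y, v> = 0, i.e. iff -2y_1 - 2y_2 + 3y_3 - 2y_4 = 0. When this holds, K y = u (v·y) = 0, so (I - K) y = y and x = y is a particular solution; the full solution set is the line x = y + c·u = y + c·(1, -3, -3, -3), c ∈ C.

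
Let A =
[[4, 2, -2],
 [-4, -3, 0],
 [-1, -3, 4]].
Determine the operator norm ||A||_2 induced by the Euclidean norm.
||A||_2 ≈ 7.7773 (= sqrt(largest eigenvalue of A^T A))

||A||_2 = sigma_max(A) = sqrt(lambda_max(A^T A)). Form the symmetric matrix M = A^T A =
[[33, 23, -12],
 [23, 22, -16],
 [-12, -16, 20]].
Its characteristic polynomial (trace, sum of principal 2x2 minors, determinant of M give the coefficients) is
  p(λ) = det(λ I - M) = λ^3 - 75λ^2 + 897λ - 1156.
No integer candidate from the rational root theorem (±divisors of 1156) is a root, so the roots are irrational. The cubic discriminant is Δ = 1052015661 > 0, so there are three distinct real roots. p(1) = -333 and p(2) = 346 have opposite signs, so a root lies in (1, 2); Newton's method refines it to λ ≈ 1.4646. p(13) = 27 and p(14) = -554 have opposite signs, so a root lies in (13, 14); Newton's method refines it to λ ≈ 13.0493. p(60) = -1336 and p(61) = 1467 have opposite signs, so a root lies in (60, 61); Newton's method refines it to λ ≈ 60.4861. Check (Vieta): the three roots sum to 75, matching tr M = 75.
So the eigenvalues of A^T A are ≈ 1.4646, 13.0493, 60.4861 (all ≥ 0, as they must be for A^T A). The largest is λ_max ≈ 60.4861, hence ||A||_2 = sqrt(λ_max) ≈ 7.7773.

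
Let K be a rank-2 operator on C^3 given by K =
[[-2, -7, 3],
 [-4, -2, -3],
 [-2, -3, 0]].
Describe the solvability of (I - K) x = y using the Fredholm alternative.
(I - K) is invertible (det(I - K) = -22 ≠ 0), so for every y in C^3 the equation (I - K) x = y has a unique solution.

K has rank 2 and factors as K = U V^T = u1 v1^T + u2 v2^T with u1 = (-2, -1, -1), v1 = (2, 3, 0), u2 = (-1, 1, 0), v2 = (-2, 1, -3) (multiplying out reproduces the displayed K). The nonzero eigenvalues of U V^T coincide with those of the 2 x 2 matrix G = V^T U = [[v1·u1, v1·u2], [v2·u1, v2·u2]] = [[-7, 1], [6, 3]], and by the Sylvester determinant identity det(I_3 - U V^T) = det(I_2 - V^T U) = det([[8, -1], [-6, -2]]) = (8)(-2) - (-1)(-6) = -22. (Direct check: I - K =
[[3, 7, -3],
 [4, 3, 3],
 [2, 3, 1]]
has determinant -22.) The finite-dimensional Fredholm alternative says: either (I - K) is invertible, or ker(I - K) ≠ {0} and then range(I - K) = ker((I - K)^*)^⊥, with dim ker(I - K) = dim ker((I - K)^*). Since det(I - K) ≠ 0, 1 is not an eigenvalue of K and ker(I - K) = {0}, so we are in the first case: for every y there is a unique x = (I - K)^(-1) y. (Explicitly, by the Woodbury identity, (I - U V^T)^(-1) = I + U (I_2 - G)^(-1) V^T.)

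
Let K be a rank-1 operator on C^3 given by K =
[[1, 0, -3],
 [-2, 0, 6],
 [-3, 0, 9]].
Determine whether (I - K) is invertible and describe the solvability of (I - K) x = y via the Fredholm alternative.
(I - K) is invertible (det(I - K) = -9 ≠ 0), so for every y in C^3 the equation (I - K) x = y has a unique solution.

K has rank 1, so it is an outer product K = u v^T: every row of K is a multiple of one row vector. Reading off the entries, u = (1, -2, -3) and v = (1, 0, -3) (row i of K equals u_i·v^T). A rank-one matrix u v^T satisfies K u = u (v·u) and kills the (2)-dimensional subspace v^⊥, so its characteristic polynomial is lambda^2 (lambda - v·u) with v·u = tr K = 10. Hence the eigenvalues of I - K are 1 (multiplicity 2) and 1 - (10) = -9, so det(I - K) = -9. (Direct check: I - K =
[[0, 0, 3],
 [2, 1, -6],
 [3, 0, -8]]
has determinant -9.) The finite-dimensional Fredholm alternative says: either (I - K) is invertible, or ker(I - K) ≠ {0} and then range(I - K) = ker((I - K)^*)^⊥, with dim ker(I - K) = dim ker((I - K)^*). Since det(I - K) ≠ 0, 1 is not an eigenvalue of K and ker(I - K) = {0}, so we are in the first case: for every y there is a unique x = (I - K)^(-1) y. Explicitly, by the Sherman–Morrison formula, (I - u v^T)^(-1) = I + u v^T/(1 - v·u), i.e. (I - K)^(-1) = I + K/(-9).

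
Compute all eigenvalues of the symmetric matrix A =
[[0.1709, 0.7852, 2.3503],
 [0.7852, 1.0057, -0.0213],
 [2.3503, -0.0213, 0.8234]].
sigma(A) ≈ {-2, 1, 3}

A is real symmetric, so its spectrum consists of real eigenvalues. Expanding the characteristic polynomial of the displayed matrix gives
  det(λ I - A) = p(λ) = λ^3 + (-2)λ^2 + (-5)λ + (6).
Solving p(λ) = 0 yields eigenvalues ≈ -2, 1, 3. (A is shown rounded to 4 decimals, so these recover the underlying integer eigenvalues to within that precision.)
Verification: the trace of A = 2 equals the sum of eigenvalues 2, and det(A) ≈ -6.0002 matches the eigenvalue product -6.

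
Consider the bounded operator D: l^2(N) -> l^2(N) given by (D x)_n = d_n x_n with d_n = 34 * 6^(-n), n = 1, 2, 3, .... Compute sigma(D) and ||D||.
sigma(D) = {34 * 6^(-n) : n ≥ 1} ∪ {0}; ||D|| = 17/3

A bounded diagonal operator on l^2 with diagonal entries d_n has spectrum equal to the closure of {d_n : n ≥ 1}: every d_n is an eigenvalue (with eigenvector e_n), so {d_n} ⊂ sigma(D); the spectrum is closed, so its closure is too; and for lambda not in the closure, (D - lambda I) has bounded inverse (the diagonal entries 1/(d_n - lambda) are bounded). For our sequence d_n = 34 * 6^(-n), n = 1, 2, 3, ...:
  - {d_n} = {34 * 6^(-n) : n ≥ 1}; the only limit point is 0
  - closure = {34 * 6^(-n) : n ≥ 1} ∪ {0}
For the norm: a diagonal operator has ||D|| = sup_n |d_n|. Here d_n = 34 * 6^(-n) is positive and decreasing, so sup_n |d_n| = d_1 = 34/6 = 17/3. So ||D|| = 17/3.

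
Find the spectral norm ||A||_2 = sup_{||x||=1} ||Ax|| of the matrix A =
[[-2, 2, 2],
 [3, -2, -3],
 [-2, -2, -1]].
||A||_2 ≈ 5.8243 (= sqrt(largest eigenvalue of A^T A))

||A||_2 = sigma_max(A) = sqrt(lambda_max(A^T A)). Form the symmetric matrix M = A^T A =
[[17, -6, -11],
 [-6, 12, 12],
 [-11, 12, 14]].
Its characteristic polynomial (trace, sum of principal 2x2 minors, determinant of M give the coefficients) is
  p(λ) = det(λ I - M) = λ^3 - 43λ^2 + 309λ - 36.
No integer candidate from the rational root theorem (±divisors of 36) is a root, so the roots are irrational. The cubic discriminant is Δ = 55655829 > 0, so there are three distinct real roots. p(0) = -36 and p(1) = 231 have opposite signs, so a root lies in (0, 1); Newton's method refines it to λ ≈ 0.1185. p(8) = 196 and p(9) = -9 have opposite signs, so a root lies in (8, 9); Newton's method refines it to λ ≈ 8.9593. p(33) = -729 and p(34) = 66 have opposite signs, so a root lies in (33, 34); Newton's method refines it to λ ≈ 33.9222. Check (Vieta): the three roots sum to 43, matching tr M = 43.
So the eigenvalues of A^T A are ≈ 0.1185, 8.9593, 33.9222 (all ≥ 0, as they must be for A^T A). The largest is λ_max ≈ 33.9222, hence ||A||_2 = sqrt(λ_max) ≈ 5.8243.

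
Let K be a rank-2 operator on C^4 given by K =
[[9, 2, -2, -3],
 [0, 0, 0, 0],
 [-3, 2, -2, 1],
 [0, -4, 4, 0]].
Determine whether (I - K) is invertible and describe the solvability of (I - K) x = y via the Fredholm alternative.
(I - K) is invertible (det(I - K) = -34 ≠ 0), so for every y in C^4 the equation (I - K) x = y has a unique solution.

K has rank 2 and factors as K = U V^T = u1 v1^T + u2 v2^T with u1 = (2, 0, -2, 2), v1 = (3, 0, 0, -1), u2 = (1, 0, 1, -2), v2 = (3, 2, -2, -1) (multiplying out reproduces the displayed K). The nonzero eigenvalues of U V^T coincide with those of the 2 x 2 matrix G = V^T U = [[v1·u1, v1·u2], [v2·u1, v2·u2]] = [[4, 5], [8, 3]], and by the Sylvester determinant identity det(I_4 - U V^T) = det(I_2 - V^T U) = det([[-3, -5], [-8, -2]]) = (-3)(-2) - (-5)(-8) = -34. (Direct check: I - K =
[[-8, -2, 2, 3],
 [0, 1, 0, 0],
 [3, -2, 3, -1],
 [0, 4, -4, 1]]
has determinant -34.) The finite-dimensional Fredholm alternative says: either (I - K) is invertible, or ker(I - K) ≠ {0} and then range(I - K) = ker((I - K)^*)^⊥, with dim ker(I - K) = dim ker((I - K)^*). Since det(I - K) ≠ 0, 1 is not an eigenvalue of K and ker(I - K) = {0}, so we are in the first case: for every y there is a unique x = (I - K)^(-1) y. (Explicitly, by the Woodbury identity, (I - U V^T)^(-1) = I + U (I_2 - G)^(-1) V^T.)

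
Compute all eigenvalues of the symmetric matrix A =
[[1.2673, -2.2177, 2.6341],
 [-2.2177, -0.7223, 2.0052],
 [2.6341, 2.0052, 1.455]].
sigma(A) ≈ {-4, 2, 4}

A is real symmetric, so its spectrum consists of real eigenvalues. Expanding the characteristic polynomial of the displayed matrix gives
  det(λ I - A) = p(λ) = λ^3 + (-2)λ^2 + (-16)λ + (32).
Solving p(λ) = 0 yields eigenvalues ≈ -4, 2, 4. (A is shown rounded to 4 decimals, so these recover the underlying integer eigenvalues to within that precision.)
Verification: the trace of A = 2 equals the sum of eigenvalues 2, and det(A) ≈ -31.9991 matches the eigenvalue product -32.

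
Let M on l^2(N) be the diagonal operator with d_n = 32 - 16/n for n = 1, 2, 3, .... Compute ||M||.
||M|| = 32

For a diagonal operator on l^2 with entries d_n, ||M|| = sup_n |d_n|. Here d_1 = 16, d_2 = 24, ..., and d_n = 32 - 16/n increases monotonically toward 32. All terms lie in [16, 32), so |d_n| = d_n and the supremum is the limit 32, which is not attained by any individual d_n. Hence ||M|| = 32.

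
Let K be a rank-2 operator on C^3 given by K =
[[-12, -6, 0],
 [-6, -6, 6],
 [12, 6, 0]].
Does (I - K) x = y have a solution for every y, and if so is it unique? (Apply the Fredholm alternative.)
(I - K) is invertible (det(I - K) = 19 ≠ 0), so for every y in C^3 the equation (I - K) x = y has a unique solution.

K has rank 2 and factors as K = U V^T = u1 v1^T + u2 v2^T with u1 = (-3, -3, 3), v1 = (3, 2, -1), u2 = (-1, 1, 1), v2 = (3, 0, 3) (multiplying out reproduces the displayed K). The nonzero eigenvalues of U V^T coincide with those of the 2 x 2 matrix G = V^T U = [[v1·u1, v1·u2], [v2·u1, v2·u2]] = [[-18, -2], [0, 0]], and by the Sylvester determinant identity det(I_3 - U V^T) = det(I_2 - V^T U) = det([[19, 2], [0, 1]]) = (19)(1) - (2)(0) = 19. (Direct check: I - K =
[[13, 6, 0],
 [6, 7, -6],
 [-12, -6, 1]]
has determinant 19.) The finite-dimensional Fredholm alternative says: either (I - K) is invertible, or ker(I - K) ≠ {0} and then range(I - K) = ker((I - K)^*)^⊥, with dim ker(I - K) = dim ker((I - K)^*). Since det(I - K) ≠ 0, 1 is not an eigenvalue of K and ker(I - K) = {0}, so we are in the first case: for every y there is a unique x = (I - K)^(-1) y. (Explicitly, by the Woodbury identity, (I - U V^T)^(-1) = I + U (I_2 - G)^(-1) V^T.)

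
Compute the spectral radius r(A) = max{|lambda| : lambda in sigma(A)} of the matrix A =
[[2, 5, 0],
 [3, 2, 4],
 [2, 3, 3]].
r(A) = (6 + sqrt(104))/2 ≈ 8.099

The eigenvalues of A are the roots of its characteristic polynomial. With M = A (coefficients from the trace, the sum of principal 2x2 minors, and det A):
  p(λ) = det(λ I - M) = λ^3 - 7λ^2 - 11λ + 17.
By the rational root theorem any rational root is an integer divisor of 17. Testing λ = 1: p(1) = 1 - 7 - 11 + 17 = 0, so λ = 1 is a root. Dividing out (λ - 1) leaves p(λ) = (λ - 1)(λ^2 - 6λ - 17). For λ^2 - 6λ - 17 the discriminant is 104. It is nonnegative but not a perfect square, so the roots are real and irrational: λ = (6 ± sqrt(104))/2 ≈ 8.099, -2.099.
Thus the eigenvalues (to 4 decimals) are 8.099 (modulus 8.099); -2.099 (modulus 2.099); 1 (modulus 1). The spectral radius is the largest modulus: r(A) = (6 + sqrt(104))/2 ≈ 8.099. (Cross-check: r(A) ≤ ||A||_2 ≈ 8.1292; equality holds whenever A is normal, though it can also hold for some non-normal A.)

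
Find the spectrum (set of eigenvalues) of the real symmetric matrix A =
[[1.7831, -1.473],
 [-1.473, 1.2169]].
sigma(A) ≈ {0, 3}

A is real symmetric, so its spectrum consists of real eigenvalues. Expanding the characteristic polynomial of the displayed matrix gives
  det(λ I - A) = p(λ) = λ^2 + (-3)λ + (0).
Solving p(λ) = 0 yields eigenvalues ≈ 0, 3. (A is shown rounded to 4 decimals, so these recover the underlying integer eigenvalues to within that precision.)
Verification: the trace of A = 3 equals the sum of eigenvalues 3, and det(A) ≈ 0.0001 matches the eigenvalue product 0.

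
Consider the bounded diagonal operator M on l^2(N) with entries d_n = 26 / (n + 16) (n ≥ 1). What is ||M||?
||M|| = 26/17 (attained at n = 1)

For M diagonal, ||M|| = sup_n |d_n| = sup_n 26/(n + 16). This is positive and strictly decreasing in n, so the supremum is attained at n = 1: d_1 = 26/(1 + 16) = 26/17. Hence ||M|| = 26/17.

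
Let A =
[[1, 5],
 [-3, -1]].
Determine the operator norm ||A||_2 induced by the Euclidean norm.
||A||_2 = sqrt((36 + sqrt(512))/2) ≈ 5.4142 (= sqrt(largest eigenvalue of A^T A))

||A||_2 = sigma_max(A) = sqrt(lambda_max(A^T A)). Form the symmetric matrix M = A^T A =
[[10, 8],
 [8, 26]].
Its characteristic polynomial (trace, determinant of M give the coefficients) is
  p(λ) = det(λ I - M) = λ^2 - 36λ + 196.
For λ^2 - 36λ + 196 the discriminant is 512. It is nonnegative but not a perfect square, so the roots are real and irrational: λ = (36 ± sqrt(512))/2 ≈ 29.3137, 6.6863.
So the eigenvalues of A^T A are ≈ 6.6863, 29.3137 (all ≥ 0, as they must be for A^T A). The largest is λ_max = (36 + sqrt(512))/2 ≈ 29.3137, hence ||A||_2 = sqrt(λ_max) = sqrt((36 + sqrt(512))/2) ≈ 5.4142.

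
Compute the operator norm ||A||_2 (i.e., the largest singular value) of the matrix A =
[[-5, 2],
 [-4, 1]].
||A||_2 = sqrt((46 + sqrt(2080))/2) ≈ 6.7678 (= sqrt(largest eigenvalue of A^T A))

||A||_2 = sigma_max(A) = sqrt(lambda_max(A^T A)). Form the symmetric matrix M = A^T A =
[[41, -14],
 [-14, 5]].
Its characteristic polynomial (trace, determinant of M give the coefficients) is
  p(λ) = det(λ I - M) = λ^2 - 46λ + 9.
For λ^2 - 46λ + 9 the discriminant is 2080. It is nonnegative but not a perfect square, so the roots are real and irrational: λ = (46 ± sqrt(2080))/2 ≈ 45.8035, 0.1965.
So the eigenvalues of A^T A are ≈ 0.1965, 45.8035 (all ≥ 0, as they must be for A^T A). The largest is λ_max = (46 + sqrt(2080))/2 ≈ 45.8035, hence ||A||_2 = sqrt(λ_max) = sqrt((46 + sqrt(2080))/2) ≈ 6.7678.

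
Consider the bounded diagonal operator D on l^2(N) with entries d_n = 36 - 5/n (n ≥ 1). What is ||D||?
||D|| = 36

For a diagonal operator on l^2 with entries d_n, ||D|| = sup_n |d_n|. Here d_1 = 31, d_2 = 67/2, ..., and d_n = 36 - 5/n increases monotonically toward 36. All terms lie in [31, 36), so |d_n| = d_n and the supremum is the limit 36, which is not attained by any individual d_n. Hence ||D|| = 36.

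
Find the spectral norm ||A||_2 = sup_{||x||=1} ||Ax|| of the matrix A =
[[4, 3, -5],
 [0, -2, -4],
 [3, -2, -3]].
||A||_2 ≈ 8.3311 (= sqrt(largest eigenvalue of A^T A))

||A||_2 = sigma_max(A) = sqrt(lambda_max(A^T A)). Form the symmetric matrix M = A^T A =
[[25, 6, -29],
 [6, 17, -1],
 [-29, -1, 50]].
Its characteristic polynomial (trace, sum of principal 2x2 minors, determinant of M give the coefficients) is
  p(λ) = det(λ I - M) = λ^3 - 92λ^2 + 1647λ - 5476.
No integer candidate from the rational root theorem (±divisors of 5476) is a root, so the roots are irrational. The cubic discriminant is Δ = 2158252612 > 0, so there are three distinct real roots. p(4) = -296 and p(5) = 584 have opposite signs, so a root lies in (4, 5); Newton's method refines it to λ ≈ 4.317. p(18) = 194 and p(19) = -536 have opposite signs, so a root lies in (18, 19); Newton's method refines it to λ ≈ 18.2758. p(69) = -1336 and p(70) = 2014 have opposite signs, so a root lies in (69, 70); Newton's method refines it to λ ≈ 69.4072. Check (Vieta): the three roots sum to 92, matching tr M = 92.
So the eigenvalues of A^T A are ≈ 4.317, 18.2758, 69.4072 (all ≥ 0, as they must be for A^T A). The largest is λ_max ≈ 69.4072, hence ||A||_2 = sqrt(λ_max) ≈ 8.3311.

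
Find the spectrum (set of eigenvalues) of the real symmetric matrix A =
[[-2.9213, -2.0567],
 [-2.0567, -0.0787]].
sigma(A) ≈ {-4, 1}

A is real symmetric, so its spectrum consists of real eigenvalues. Expanding the characteristic polynomial of the displayed matrix gives
  det(λ I - A) = p(λ) = λ^2 + (3)λ + (-4).
Solving p(λ) = 0 yields eigenvalues ≈ -4, 1. (A is shown rounded to 4 decimals, so these recover the underlying integer eigenvalues to within that precision.)
Verification: the trace of A = -3 equals the sum of eigenvalues -3, and det(A) ≈ -4.0001 matches the eigenvalue product -4.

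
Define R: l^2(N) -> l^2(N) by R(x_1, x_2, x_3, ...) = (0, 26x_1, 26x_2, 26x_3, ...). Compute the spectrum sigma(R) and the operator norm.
sigma(R) = closed disk {z in C : |z| ≤ 26}; ||R|| = 26

Note R = 26·U where U is the unit right shift (U x)_k = x_{k-1} (with x_0 := 0); so ||R|| = 26||U|| and sigma(R) = 26·sigma(U). ||R x||^2 = sum_{k≥1} |26x_k|^2 = 676||x||^2, so ||R|| = 26 and sigma(R) ⊂ {|z| ≤ 26}. For any |lambda| < 26, the equation (R - lambda I) x = 0 forces x_1 = 0, then 26x_k = lambda x_{k+1} ⇒ x = 0, so R has no eigenvalues. But (R - lambda I) is not surjective for |lambda| < 26: solving (R - lambda I) x = e_1 would require x_n proportional to (lambda/26)^(-n), which is not in l^2. So every |lambda| < 26 lies in the residual spectrum. The boundary |lambda| = 26 is in the approximate point spectrum (the spectrum is closed). Hence sigma(R) is the closed disk of radius 26.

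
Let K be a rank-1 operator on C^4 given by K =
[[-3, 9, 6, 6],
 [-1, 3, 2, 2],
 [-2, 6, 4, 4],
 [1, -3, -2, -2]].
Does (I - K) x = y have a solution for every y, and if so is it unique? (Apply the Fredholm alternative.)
(I - K) is invertible (det(I - K) = -1 ≠ 0), so for every y in C^4 the equation (I - K) x = y has a unique solution.

K has rank 1, so it is an outer product K = u v^T: every row of K is a multiple of one row vector. Reading off the entries, u = (3, 1, 2, -1) and v = (-1, 3, 2, 2) (row i of K equals u_i·v^T). A rank-one matrix u v^T satisfies K u = u (v·u) and kills the (3)-dimensional subspace v^⊥, so its characteristic polynomial is lambda^3 (lambda - v·u) with v·u = tr K = 2. Hence the eigenvalues of I - K are 1 (multiplicity 3) and 1 - (2) = -1, so det(I - K) = -1. (Direct check: I - K =
[[4, -9, -6, -6],
 [1, -2, -2, -2],
 [2, -6, -3, -4],
 [-1, 3, 2, 3]]
has determinant -1.) The finite-dimensional Fredholm alternative says: either (I - K) is invertible, or ker(I - K) ≠ {0} and then range(I - K) = ker((I - K)^*)^⊥, with dim ker(I - K) = dim ker((I - K)^*). Since det(I - K) ≠ 0, 1 is not an eigenvalue of K and ker(I - K) = {0}, so we are in the first case: for every y there is a unique x = (I - K)^(-1) y. Explicitly, by the Sherman–Morrison formula, (I - u v^T)^(-1) = I + u v^T/(1 - v·u), i.e. (I - K)^(-1) = I - K.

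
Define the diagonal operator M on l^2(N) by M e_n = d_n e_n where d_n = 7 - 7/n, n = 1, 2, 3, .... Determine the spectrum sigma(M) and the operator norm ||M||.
sigma(M) = {7 - 7/n : n ≥ 1} ∪ {7}; ||M|| = 7

A bounded diagonal operator on l^2 with diagonal entries d_n has spectrum equal to the closure of {d_n : n ≥ 1}: every d_n is an eigenvalue (with eigenvector e_n), so {d_n} ⊂ sigma(M); the spectrum is closed, so its closure is too; and for lambda not in the closure, (M - lambda I) has bounded inverse (the diagonal entries 1/(d_n - lambda) are bounded). For our sequence d_n = 7 - 7/n, n = 1, 2, 3, ...:
  - {d_n} = {7 - 7/n : n ≥ 1}; the only limit point is 7
  - closure = {7 - 7/n : n ≥ 1} ∪ {7}
For the norm: a diagonal operator has ||M|| = sup_n |d_n|. Here d_n = 7 - 7/n increases monotonically from d_1 = 0 toward 7, with all terms in [0, 7); so sup_n |d_n| = 7 (the supremum is the limit, not attained). So ||M|| = 7.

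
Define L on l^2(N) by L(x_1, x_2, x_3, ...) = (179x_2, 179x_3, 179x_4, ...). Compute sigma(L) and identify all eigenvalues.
sigma(L) = closed disk {z in C : |z| ≤ 179}; sigma_p(L) = open disk {z in C : |z| < 179}

Note L = 179·V where V is the unit left shift (V x)_k = x_{k+1}; so sigma(L) = 179·sigma(V) and ||L|| = 179||V||. ||L x||^2 = 32041sum_{k≥2} |x_k|^2 ≤ 32041||x||^2, with equality on {x : x_1 = 0}, so ||L|| = 179. For any lambda with |lambda| < 179, set r = lambda/179 (|r| < 1); the vector x = (1, r, r^2, ...) is in l^2 and satisfies L x = 179(r, r^2, ...) = lambda x, so lambda is an eigenvalue. On the boundary |lambda| = 179 the geometric series diverges, so no l^2 eigenvector exists, but these lambda lie in the approximate point spectrum. Hence sigma(L) is the closed disk of radius 179 and sigma_p(L) is the open disk.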